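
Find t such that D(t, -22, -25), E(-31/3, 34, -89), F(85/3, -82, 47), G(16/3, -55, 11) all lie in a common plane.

3

The points are coplanar iff DE · (DF × DG) = 0.
Expanding, this is linear in t: (-504)t + (1512) = 0.
So t = 3.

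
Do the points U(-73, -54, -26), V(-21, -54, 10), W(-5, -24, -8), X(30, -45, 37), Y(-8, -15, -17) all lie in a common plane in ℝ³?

No

The plane through U, V, W has normal n = UV × UW = (-1080, 1512, 1560) and equation n·P = -43368.
Checking the remaining points: n·X = -42720, n·Y = -40560.
Since n·X = -42720 ≠ -43368, X is off the plane and the points are not all coplanar.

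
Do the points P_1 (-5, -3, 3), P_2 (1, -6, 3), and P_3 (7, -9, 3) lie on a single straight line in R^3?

Yes

P_1P_2 = (6, -3, 0), P_1P_3 = (12, -6, 0).
P_1P_2 × P_1P_3 = (0, 0, 0).
The cross product vanishes, so the three points are collinear.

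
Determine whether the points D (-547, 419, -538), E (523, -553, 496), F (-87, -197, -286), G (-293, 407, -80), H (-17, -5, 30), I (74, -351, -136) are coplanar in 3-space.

The plane through D, E, F has normal n = DE × DF = (392000, 206000, -212000) and equation n·P = -14054000.
Checking the remaining points: n·G = -14054000, n·H = -14054000, n·I = -14466000.
Since n·I = -14466000 ≠ -14054000, I is off the plane and the points are not all coplanar.

No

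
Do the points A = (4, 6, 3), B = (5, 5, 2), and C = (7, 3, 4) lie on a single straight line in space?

No

AB = (1, -1, -1), AC = (3, -3, 1).
Comparing components 2 and 3: (-1)(1) − (-1)(-3) = -4 ≠ 0, so AB and AC are not parallel and the points are not collinear.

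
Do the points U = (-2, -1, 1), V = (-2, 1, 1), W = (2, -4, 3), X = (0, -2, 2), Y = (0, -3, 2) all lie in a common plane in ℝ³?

Yes

The plane through U, V, W has normal n = UV × UW = (4, 0, -8) and equation n·P = -16.
Checking the remaining points: n·X = -16, n·Y = -16.
All equal -16, so all 5 points lie in one plane.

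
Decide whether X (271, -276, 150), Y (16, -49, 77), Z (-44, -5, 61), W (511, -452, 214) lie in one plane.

With X as base: XY = (-255, 227, -73), XZ = (-315, 271, -89), XW = (240, -176, 64).
XZ × XW = (1680, -1200, -9600).
XY · (XZ × XW) = 0.
The scalar triple product vanishes, so the four points are coplanar.

Yes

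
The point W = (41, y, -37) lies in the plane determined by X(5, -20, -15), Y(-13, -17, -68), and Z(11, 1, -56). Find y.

A normal to the plane is n = XY × XZ = (990, -1056, -396).
W lies in the plane iff n · XW = 0.
This gives (-1056)y + (23232) = 0, so y = 22.

22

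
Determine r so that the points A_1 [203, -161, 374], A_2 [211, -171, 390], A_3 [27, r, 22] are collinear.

59

Direction A_1A_2 = (8, -10, 16). From the x-coordinate of A_3, the parameter along the line is τ = (27 − 203)/8 = -22.
Then r = (-161) + (-22)·(-10) = 59.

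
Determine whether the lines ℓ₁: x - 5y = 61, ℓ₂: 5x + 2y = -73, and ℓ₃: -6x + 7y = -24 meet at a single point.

Lines aᵢx + bᵢy = cᵢ with pairwise distinct directions are concurrent exactly when det[aᵢ bᵢ cᵢ] = 0.
Here the determinant is 540.
Nonzero, so no common point exists.

No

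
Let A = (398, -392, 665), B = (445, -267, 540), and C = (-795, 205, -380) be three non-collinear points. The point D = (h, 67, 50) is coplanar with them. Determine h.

77

Coplanarity requires AB · (AC × AD) = 0.
AB = (47, 125, -125), AC = (-1193, 597, -1045); the triple product is linear in h with coefficient -56000 and constant term 4312000.
Setting it to zero: h = 77.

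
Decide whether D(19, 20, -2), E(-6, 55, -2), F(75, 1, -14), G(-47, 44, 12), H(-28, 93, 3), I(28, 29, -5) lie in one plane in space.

No

The plane through D, E, F has normal n = DE × DF = (-420, -300, -1485) and equation n·P = -11010.
Checking the remaining points: n·G = -11280, n·H = -20595, n·I = -13035.
Since n·G = -11280 ≠ -11010, G is off the plane and the points are not all coplanar.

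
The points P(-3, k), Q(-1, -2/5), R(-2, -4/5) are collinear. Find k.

-6/5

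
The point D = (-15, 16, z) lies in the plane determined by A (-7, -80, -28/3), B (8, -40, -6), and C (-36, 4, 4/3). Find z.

4/3

Coplanarity requires AB · (AC × AD) = 0.
AB = (15, 40, 10/3), AC = (-29, 84, 32/3); the triple product is linear in z with coefficient 2420 and constant term -9680/3.
Setting it to zero: z = 4/3.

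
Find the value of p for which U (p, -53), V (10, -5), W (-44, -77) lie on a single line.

Collinearity: (U − V) must be parallel to (W − V) = (-54, -72).
Cross-multiplying the components: (p − 10)·(-72) = (-48)·(-54).
Solving gives p = -26.

-26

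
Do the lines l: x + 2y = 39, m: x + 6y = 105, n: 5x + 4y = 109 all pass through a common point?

Intersecting l and m: solving the 2×2 system gives (x, y) = (6, 33/2).
Substitute into n: (5)(6) + (4)(33/2) = 96.
But n requires 109 ≠ 96, so the three lines have no common point.

No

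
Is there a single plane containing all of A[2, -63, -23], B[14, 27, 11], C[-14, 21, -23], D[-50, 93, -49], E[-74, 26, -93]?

No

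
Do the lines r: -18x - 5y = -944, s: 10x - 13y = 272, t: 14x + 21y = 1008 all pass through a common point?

Yes

Intersecting r and s: solving the 2×2 system gives (x, y) = (48, 16).
Substitute into t: (14)(48) + (21)(16) = 1008.
This equals 1008, so (48, 16) lies on all three lines and they are concurrent.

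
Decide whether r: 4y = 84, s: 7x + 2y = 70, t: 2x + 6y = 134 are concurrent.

Intersecting r and s: solving the 2×2 system gives (x, y) = (4, 21).
Substitute into t: (2)(4) + (6)(21) = 134.
This equals 134, so (4, 21) lies on all three lines and they are concurrent.

Yes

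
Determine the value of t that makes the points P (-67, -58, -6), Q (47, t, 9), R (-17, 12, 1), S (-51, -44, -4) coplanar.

The points are coplanar iff PQ · (PR × PS) = 0.
Expanding, this is linear in t: (12)t + (-816) = 0.
So t = 68.

68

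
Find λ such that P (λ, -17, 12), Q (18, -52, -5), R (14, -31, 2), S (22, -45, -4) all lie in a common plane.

-10

The points are coplanar iff PQ · (PR × PS) = 0.
Expanding, this is linear in λ: (28)λ + (280) = 0.
So λ = -10.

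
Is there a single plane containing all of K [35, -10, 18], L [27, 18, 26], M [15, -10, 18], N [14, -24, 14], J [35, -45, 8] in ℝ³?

Yes

The plane through K, L, M has normal n = KL × KM = (0, -160, 560) and equation n·P = 11680.
Checking the remaining points: n·N = 11680, n·J = 11680.
All equal 11680, so all 5 points lie in one plane.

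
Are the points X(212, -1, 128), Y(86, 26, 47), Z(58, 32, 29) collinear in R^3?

XY = (-126, 27, -81), XZ = (-154, 33, -99).
XY × XZ = (0, 0, 0).
The cross product vanishes, so the three points are collinear.

Yes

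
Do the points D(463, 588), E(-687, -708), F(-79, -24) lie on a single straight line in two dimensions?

DE = (-1150, -1296), DF = (-542, -612).
Twice the signed area of △DEF is (-1150)(-612) − (-1296)(-542) = 1368.
The area is nonzero, so the three points are not collinear.

No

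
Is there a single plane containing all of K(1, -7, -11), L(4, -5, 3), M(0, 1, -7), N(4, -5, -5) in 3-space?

No

The four points are coplanar iff the 3×3 determinant with rows KL, KM, KN is zero.
Rows: (3, 2, 14), (-1, 8, 4), (3, 2, 6).
Expanding along the first row: (3)(40) − (2)(-18) + (14)(-26) = -208.
Nonzero ⇒ not coplanar.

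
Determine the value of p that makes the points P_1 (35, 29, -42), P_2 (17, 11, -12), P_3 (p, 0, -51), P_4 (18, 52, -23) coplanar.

Normal to plane P_1P_2P_4: n = (-1032, -168, -720); plane equation n·P = -10752.
Requiring n·P_3 = -10752: (-1032)p + (36720) = -10752.
So p = 46.

46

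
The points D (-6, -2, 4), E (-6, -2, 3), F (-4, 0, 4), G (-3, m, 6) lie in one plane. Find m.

Normal to plane DEF: n = (2, -2, 0); plane equation n·P = -8.
Requiring n·G = -8: (-2)m + (-6) = -8.
So m = 1.

1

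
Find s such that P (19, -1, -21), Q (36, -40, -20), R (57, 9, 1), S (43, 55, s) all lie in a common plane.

3

Normal to plane PQR: n = (-868, -336, 1652); plane equation n·X = -50848.
Requiring n·S = -50848: (1652)s + (-55804) = -50848.
So s = 3.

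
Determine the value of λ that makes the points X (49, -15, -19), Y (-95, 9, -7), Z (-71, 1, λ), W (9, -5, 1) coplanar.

-29

Normal to plane XYW: n = (360, 2400, -480); plane equation n·P = -9240.
Requiring n·Z = -9240: (-480)λ + (-23160) = -9240.
So λ = -29.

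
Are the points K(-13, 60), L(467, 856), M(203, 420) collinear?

No

KL = (480, 796), KM = (216, 360).
det[KL; KM] = (480)(360) − (796)(216) = 864.
The determinant is nonzero, so they are not collinear.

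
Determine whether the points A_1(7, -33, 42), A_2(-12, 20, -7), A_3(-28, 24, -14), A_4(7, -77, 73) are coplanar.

With A_1 as base: A_1A_2 = (-19, 53, -49), A_1A_3 = (-35, 57, -56), A_1A_4 = (0, -44, 31).
A_1A_3 × A_1A_4 = (-697, 1085, 1540).
A_1A_2 · (A_1A_3 × A_1A_4) = -4712.
Since -4712 ≠ 0, the four points are not coplanar.

No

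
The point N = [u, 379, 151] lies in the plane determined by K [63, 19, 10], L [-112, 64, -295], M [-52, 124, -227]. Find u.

258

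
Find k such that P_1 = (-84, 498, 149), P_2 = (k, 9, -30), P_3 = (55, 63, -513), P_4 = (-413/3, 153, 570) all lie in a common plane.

-77/3

Normal to plane P_1P_3P_4: n = (-411525, -68975/3, -71300); plane equation n·P = 12494550.
Requiring n·P_2 = 12494550: (-411525)k + (1932075) = 12494550.
So k = -77/3.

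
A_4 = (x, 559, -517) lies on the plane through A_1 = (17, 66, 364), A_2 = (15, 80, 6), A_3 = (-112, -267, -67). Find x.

A normal to the plane is n = A_1A_2 × A_1A_3 = (-125248, 45320, 2472).
A_4 lies in the plane iff n · A_1A_4 = 0.
This gives (-125248)x + (22294144) = 0, so x = 178.

178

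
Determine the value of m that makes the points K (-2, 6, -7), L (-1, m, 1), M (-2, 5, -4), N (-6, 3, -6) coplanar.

Normal to plane KMN: n = (8, -12, -4); plane equation n·P = -60.
Requiring n·L = -60: (-12)m + (-12) = -60.
So m = 4.

4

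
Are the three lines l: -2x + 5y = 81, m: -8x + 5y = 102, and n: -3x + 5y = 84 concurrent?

Lines aᵢx + bᵢy = cᵢ with pairwise distinct directions are concurrent exactly when det[aᵢ bᵢ cᵢ] = 0.
Here the determinant is -15.
Nonzero, so no common point exists.

No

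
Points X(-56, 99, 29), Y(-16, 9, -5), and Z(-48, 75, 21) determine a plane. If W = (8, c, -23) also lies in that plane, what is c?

The plane through X, Y, Z has equation −96x + 48y − 240z = 3168.
Substituting W: (48)c + (4752) = 3168, so c = -33.

-33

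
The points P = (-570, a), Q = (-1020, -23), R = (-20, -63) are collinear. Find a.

-41

The three points are collinear iff det[PQ; PR] = 0.
This determinant is linear in a: (1000)a + (41000) = 0, so a = -41.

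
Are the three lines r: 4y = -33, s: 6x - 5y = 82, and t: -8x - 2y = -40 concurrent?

No

Intersecting r and s: solving the 2×2 system gives (x, y) = (163/24, -33/4).
Substitute into t: (-8)(163/24) + (-2)(-33/4) = -227/6.
But t requires -40 ≠ -227/6, so the three lines have no common point.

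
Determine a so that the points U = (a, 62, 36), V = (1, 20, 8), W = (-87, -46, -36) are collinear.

57

Direction VW = (-88, -66, -44). From the y-coordinate of U, the parameter along the line is τ = (62 − 20)/(-66) = -7/11.
Then a = 1 + (-7/11)·(-88) = 57.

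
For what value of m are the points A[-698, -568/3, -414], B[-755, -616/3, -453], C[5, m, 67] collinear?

Collinearity requires AB × AC = 0; each component is linear in m.
The x-component gives (39)m + (-312) = 0, so m = 8.
The remaining components then also vanish.

8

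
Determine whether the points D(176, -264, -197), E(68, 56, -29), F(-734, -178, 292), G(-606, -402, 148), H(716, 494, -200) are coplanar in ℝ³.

The plane through D, E, F has normal n = DE × DF = (142032, -100068, 281912) and equation n·P = -4121080.
Checking the remaining points: n·G = -4121080, n·H = -4121080.
All equal -4121080, so all 5 points lie in one plane.

Yes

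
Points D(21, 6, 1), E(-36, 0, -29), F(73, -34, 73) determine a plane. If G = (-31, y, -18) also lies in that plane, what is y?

-8

Coplanarity requires DE · (DF × DG) = 0.
DE = (-57, -6, -30), DF = (52, -40, 72); the triple product is linear in y with coefficient 2544 and constant term 20352.
Setting it to zero: y = -8.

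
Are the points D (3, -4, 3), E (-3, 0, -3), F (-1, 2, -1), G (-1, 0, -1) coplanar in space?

Yes

With D as base: DE = (-6, 4, -6), DF = (-4, 6, -4), DG = (-4, 4, -4).
DF × DG = (-8, 0, 8).
DE · (DF × DG) = 0.
The scalar triple product vanishes, so the four points are coplanar.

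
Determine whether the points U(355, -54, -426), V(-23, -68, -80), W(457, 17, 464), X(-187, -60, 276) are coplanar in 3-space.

Yes

A normal to the plane through U, V, W is n = UV × UW = (-37026, 371712, -25410).
The plane has equation n·P = -22392018. For X: n·X = -22392018.
Equal, so X lies in the plane and all four are coplanar.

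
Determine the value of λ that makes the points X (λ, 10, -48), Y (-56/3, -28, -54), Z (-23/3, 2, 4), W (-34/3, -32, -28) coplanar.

-67/3

The points are coplanar iff XY · (XZ × XW) = 0.
Expanding, this is linear in λ: (-1012)λ + (-67804/3) = 0.
So λ = -67/3.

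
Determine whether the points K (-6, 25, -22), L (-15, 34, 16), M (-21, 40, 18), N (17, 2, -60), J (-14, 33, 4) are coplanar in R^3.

The plane through K, L, M has normal n = KL × KM = (-210, -210, 0) and equation n·P = -3990.
Checking the remaining points: n·N = -3990, n·J = -3990.
All equal -3990, so all 5 points lie in one plane.

Yes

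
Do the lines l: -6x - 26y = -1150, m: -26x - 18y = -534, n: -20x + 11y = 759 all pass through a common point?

The three lines meet at one point iff the augmented coefficient matrix [aᵢ bᵢ cᵢ] has rank < 3, i.e. its determinant vanishes.
Here the determinant is -1136.
Nonzero, so no common point exists.

No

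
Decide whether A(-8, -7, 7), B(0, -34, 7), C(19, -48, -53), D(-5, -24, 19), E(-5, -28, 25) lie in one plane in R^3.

No

The plane through A, B, C has normal n = AB × AC = (1620, 480, 401) and equation n·P = -13513.
Checking the remaining points: n·D = -12001, n·E = -11515.
Since n·D = -12001 ≠ -13513, D is off the plane and the points are not all coplanar.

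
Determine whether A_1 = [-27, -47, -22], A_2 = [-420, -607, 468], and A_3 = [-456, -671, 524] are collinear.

A_1A_2 = (-393, -560, 490), A_1A_3 = (-429, -624, 546).
A_1A_2 × A_1A_3 = (0, 4368, 4992).
The cross product is nonzero, so the points do not lie on one line.

No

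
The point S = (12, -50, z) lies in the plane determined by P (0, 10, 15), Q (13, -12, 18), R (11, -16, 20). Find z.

31

The plane through P, Q, R has equation −32x − 32y − 96z = -1760.
Substituting S: (-96)z + (1216) = -1760, so z = 31.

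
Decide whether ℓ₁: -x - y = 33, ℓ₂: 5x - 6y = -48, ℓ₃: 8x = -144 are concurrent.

Intersecting ℓ₁ and ℓ₂: solving the 2×2 system gives (x, y) = (-246/11, -117/11).
Substitute into ℓ₃: (8)(-246/11) + (0)(-117/11) = -1968/11.
But ℓ₃ requires -144 ≠ -1968/11, so the three lines have no common point.

No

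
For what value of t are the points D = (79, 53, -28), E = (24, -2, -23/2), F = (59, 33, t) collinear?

-22

Direction DE = (-55, -55, 33/2). From the x-coordinate of F, the parameter along the line is τ = (59 − 79)/(-55) = 4/11.
Then t = (-28) + 4/11·(33/2) = -22.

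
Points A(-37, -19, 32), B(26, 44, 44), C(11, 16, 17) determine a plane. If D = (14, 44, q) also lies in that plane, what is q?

Coplanarity requires AB · (AC × AD) = 0.
AB = (63, 63, 12), AC = (48, 35, -15); the triple product is linear in q with coefficient -819 and constant term 52416.
Setting it to zero: q = 64.

64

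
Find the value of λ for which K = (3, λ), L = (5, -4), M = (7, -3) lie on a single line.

-5

Collinearity: (K − L) must be parallel to (M − L) = (2, 1).
Cross-multiplying the components: (λ − (-4))·(2) = (-2)·(1).
Solving gives λ = -5.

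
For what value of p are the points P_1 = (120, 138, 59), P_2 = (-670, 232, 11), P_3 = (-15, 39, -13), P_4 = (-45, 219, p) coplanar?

83

Normal to plane P_1P_2P_3: n = (-11520, -50400, 90900); plane equation n·P = -2974500.
Requiring n·P_4 = -2974500: (90900)p + (-10519200) = -2974500.
So p = 83.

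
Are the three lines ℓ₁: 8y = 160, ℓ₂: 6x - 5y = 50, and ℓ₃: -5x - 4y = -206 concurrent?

Intersecting ℓ₁ and ℓ₂: solving the 2×2 system gives (x, y) = (25, 20).
Substitute into ℓ₃: (-5)(25) + (-4)(20) = -205.
But ℓ₃ requires -206 ≠ -205, so the three lines have no common point.

No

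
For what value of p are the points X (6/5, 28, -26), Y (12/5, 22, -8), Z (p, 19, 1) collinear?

3

Direction XY = (6/5, -6, 18). From the y-coordinate of Z, the parameter along the line is τ = (19 − 28)/(-6) = 3/2.
Then p = 6/5 + 3/2·(6/5) = 3.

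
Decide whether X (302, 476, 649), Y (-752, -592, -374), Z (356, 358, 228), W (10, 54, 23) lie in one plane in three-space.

No

With X as base: XY = (-1054, -1068, -1023), XZ = (54, -118, -421), XW = (-292, -422, -626).
XZ × XW = (-103794, 156736, -57244).
XY · (XZ × XW) = 565440.
Since 565440 ≠ 0, the four points are not coplanar.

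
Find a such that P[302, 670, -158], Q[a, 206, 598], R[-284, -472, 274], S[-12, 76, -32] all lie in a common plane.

The points are coplanar iff PQ · (PR × PS) = 0.
Expanding, this is linear in a: (112716)a + (-13300488) = 0.
So a = 118.

118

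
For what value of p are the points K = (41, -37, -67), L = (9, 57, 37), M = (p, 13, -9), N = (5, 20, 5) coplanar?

Normal to plane KLN: n = (840, -1440, 1560); plane equation n·P = -16800.
Requiring n·M = -16800: (840)p + (-32760) = -16800.
So p = 19.

19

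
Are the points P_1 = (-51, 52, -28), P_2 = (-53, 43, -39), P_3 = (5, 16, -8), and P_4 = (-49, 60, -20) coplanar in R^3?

A normal to the plane through P_1, P_2, P_3 is n = P_1P_2 × P_1P_3 = (-576, -576, 576).
The plane has equation n·P = -16704. For P_4: n·P_4 = -17856.
-17856 ≠ -16704, so P_4 is off the plane.

No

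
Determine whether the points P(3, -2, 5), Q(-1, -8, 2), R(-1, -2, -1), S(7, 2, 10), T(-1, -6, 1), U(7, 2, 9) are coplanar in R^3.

No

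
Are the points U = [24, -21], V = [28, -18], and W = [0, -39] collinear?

Yes

UV = (4, 3), UW = (-24, -18).
det[UV; UW] = (4)(-18) − (3)(-24) = 0.
The determinant is zero, so the points are collinear.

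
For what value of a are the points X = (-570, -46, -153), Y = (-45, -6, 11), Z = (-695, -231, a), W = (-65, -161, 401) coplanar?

The points are coplanar iff XY · (XZ × XW) = 0.
Expanding, this is linear in a: (80575)a + (-21030075) = 0.
So a = 261.

261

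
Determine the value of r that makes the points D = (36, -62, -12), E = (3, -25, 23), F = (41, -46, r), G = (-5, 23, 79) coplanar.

9

Normal to plane DEG: n = (392, 1568, -1288); plane equation n·P = -67648.
Requiring n·F = -67648: (-1288)r + (-56056) = -67648.
So r = 9.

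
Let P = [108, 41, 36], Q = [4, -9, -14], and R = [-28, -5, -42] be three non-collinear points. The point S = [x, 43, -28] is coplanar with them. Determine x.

29

A normal to the plane is n = PQ × PR = (1600, -1312, -2016).
S lies in the plane iff n · PS = 0.
This gives (1600)x + (-46400) = 0, so x = 29.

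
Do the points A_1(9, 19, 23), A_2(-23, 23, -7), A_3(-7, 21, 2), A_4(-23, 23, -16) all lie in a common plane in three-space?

Yes

A normal to the plane through A_1, A_2, A_3 is n = A_1A_2 × A_1A_3 = (-24, -192, 0).
The plane has equation n·P = -3864. For A_4: n·A_4 = -3864.
Equal, so A_4 lies in the plane and all four are coplanar.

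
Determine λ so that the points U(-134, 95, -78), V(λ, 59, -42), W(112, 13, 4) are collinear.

Direction UW = (246, -82, 82). From the y-coordinate of V, the parameter along the line is τ = (59 − 95)/(-82) = 18/41.
Then λ = (-134) + 18/41·(246) = -26.

-26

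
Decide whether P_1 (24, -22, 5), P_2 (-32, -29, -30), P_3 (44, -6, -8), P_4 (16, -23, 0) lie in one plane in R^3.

The four points are coplanar iff the 3×3 determinant with rows P_1P_2, P_1P_3, P_1P_4 is zero.
Rows: (-56, -7, -35), (20, 16, -13), (-8, -1, -5).
Expanding along the first row: (-56)(-93) − (-7)(-204) + (-35)(108) = 0.
Zero determinant ⇒ coplanar.

Yes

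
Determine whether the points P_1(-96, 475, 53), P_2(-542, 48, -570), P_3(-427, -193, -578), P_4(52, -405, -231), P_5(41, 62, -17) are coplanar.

The plane through P_1, P_2, P_3 has normal n = P_1P_2 × P_1P_3 = (-146727, -75213, 156591) and equation n·P = -13341060.
Checking the remaining points: n·P_4 = -13341060, n·P_5 = -13341060.
All equal -13341060, so all 5 points lie in one plane.

Yes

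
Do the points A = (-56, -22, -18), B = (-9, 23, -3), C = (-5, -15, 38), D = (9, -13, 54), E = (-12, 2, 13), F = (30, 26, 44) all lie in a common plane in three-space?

No

The plane through A, B, C has normal n = AB × AC = (2415, -1867, -1966) and equation n·P = -58778.
Checking the remaining points: n·D = -60158, n·E = -58272, n·F = -62596.
Since n·D = -60158 ≠ -58778, D is off the plane and the points are not all coplanar.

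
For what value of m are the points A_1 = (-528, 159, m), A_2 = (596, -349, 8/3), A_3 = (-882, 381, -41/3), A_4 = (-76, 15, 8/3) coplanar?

-62/3

The points are coplanar iff A_1A_2 · (A_1A_3 × A_1A_4) = 0.
Expanding, this is linear in m: (47432)m + (2940784/3) = 0.
So m = -62/3.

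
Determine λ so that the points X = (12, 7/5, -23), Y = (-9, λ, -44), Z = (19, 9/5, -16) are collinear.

1/5

Collinearity requires XY × XZ = 0; each component is linear in λ.
The x-component gives (7)λ + (-7/5) = 0, so λ = 1/5.
The remaining components then also vanish.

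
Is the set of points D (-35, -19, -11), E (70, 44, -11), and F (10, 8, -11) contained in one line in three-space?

Yes

DE = (105, 63, 0), DF = (45, 27, 0).
DE × DF = (0, 0, 0).
The cross product vanishes, so the three points are collinear.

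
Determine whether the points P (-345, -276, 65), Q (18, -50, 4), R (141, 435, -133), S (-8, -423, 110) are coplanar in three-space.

Yes

With P as base: PQ = (363, 226, -61), PR = (486, 711, -198), PS = (337, -147, 45).
PR × PS = (2889, -88596, -311049).
PQ · (PR × PS) = 0.
The scalar triple product vanishes, so the four points are coplanar.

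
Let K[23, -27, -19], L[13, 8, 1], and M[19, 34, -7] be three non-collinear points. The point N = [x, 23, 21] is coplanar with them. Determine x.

A normal to the plane is n = KL × KM = (-800, 40, -470).
N lies in the plane iff n · KN = 0.
This gives (-800)x + (1600) = 0, so x = 2.

2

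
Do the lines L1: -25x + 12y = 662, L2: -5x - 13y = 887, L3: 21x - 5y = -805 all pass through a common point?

Intersecting L1 and L2: solving the 2×2 system gives (x, y) = (-50, -49).
Substitute into L3: (21)(-50) + (-5)(-49) = -805.
This equals -805, so (-50, -49) lies on all three lines and they are concurrent.

Yes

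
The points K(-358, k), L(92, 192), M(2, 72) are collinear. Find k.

Collinearity: (K − L) must be parallel to (M − L) = (-90, -120).
Cross-multiplying the components: (k − 192)·(-90) = (-450)·(-120).
Solving gives k = -408.

-408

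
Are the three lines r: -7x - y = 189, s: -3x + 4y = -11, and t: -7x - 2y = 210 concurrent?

Intersecting r and s: solving the 2×2 system gives (x, y) = (-745/31, -644/31).
Substitute into t: (-7)(-745/31) + (-2)(-644/31) = 6503/31.
But t requires 210 ≠ 6503/31, so the three lines have no common point.

No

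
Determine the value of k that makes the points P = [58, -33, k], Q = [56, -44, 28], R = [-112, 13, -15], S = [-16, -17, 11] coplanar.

35

Coplanarity ⇔ det[PQ; PR; PS] = 0.
Expanding, this is linear in k: (432)k + (-15120) = 0.
So k = 35.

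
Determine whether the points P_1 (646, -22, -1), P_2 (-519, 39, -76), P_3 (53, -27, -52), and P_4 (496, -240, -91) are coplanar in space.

A normal to the plane through P_1, P_2, P_3 is n = P_1P_2 × P_1P_3 = (-3486, -14940, 41998).
The plane has equation n·P = -1965274. For P_4: n·P_4 = -1965274.
Equal, so P_4 lies in the plane and all four are coplanar.

Yes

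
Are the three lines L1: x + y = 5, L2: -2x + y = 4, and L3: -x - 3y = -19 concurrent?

No

Intersecting L1 and L2: solving the 2×2 system gives (x, y) = (1/3, 14/3).
Substitute into L3: (-1)(1/3) + (-3)(14/3) = -43/3.
But L3 requires -19 ≠ -43/3, so the three lines have no common point.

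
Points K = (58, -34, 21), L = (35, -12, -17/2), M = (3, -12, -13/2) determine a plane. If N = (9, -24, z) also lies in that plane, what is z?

Coplanarity requires KL · (KM × KN) = 0.
KL = (-23, 22, -59/2), KM = (-55, 22, -55/2); the triple product is linear in z with coefficient 704 and constant term -7040.
Setting it to zero: z = 10.

10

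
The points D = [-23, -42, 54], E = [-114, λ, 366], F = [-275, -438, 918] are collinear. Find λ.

-185

Collinearity requires DE × DF = 0; each component is linear in λ.
The x-component gives (864)λ + (159840) = 0, so λ = -185.
The remaining components then also vanish.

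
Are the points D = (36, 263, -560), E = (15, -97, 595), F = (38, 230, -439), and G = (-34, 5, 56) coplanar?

Yes

A normal to the plane through D, E, F is n = DE × DF = (-5445, 4851, 1413).
The plane has equation n·P = 288513. For G: n·G = 288513.
Equal, so G lies in the plane and all four are coplanar.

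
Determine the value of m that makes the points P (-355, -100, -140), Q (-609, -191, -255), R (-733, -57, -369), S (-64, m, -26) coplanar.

Coplanarity ⇔ det[PQ; PR; PS] = 0.
Expanding, this is linear in m: (-14696)m + (867064) = 0.
So m = 59.

59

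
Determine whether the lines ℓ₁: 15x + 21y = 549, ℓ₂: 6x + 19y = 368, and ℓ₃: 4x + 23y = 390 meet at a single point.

Yes

Intersecting ℓ₁ and ℓ₂: solving the 2×2 system gives (x, y) = (17, 14).
Substitute into ℓ₃: (4)(17) + (23)(14) = 390.
This equals 390, so (17, 14) lies on all three lines and they are concurrent.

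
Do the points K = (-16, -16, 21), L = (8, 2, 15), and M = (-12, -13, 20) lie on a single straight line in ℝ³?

KL = (24, 18, -6), KM = (4, 3, -1).
KL × KM = (0, 0, 0).
The cross product vanishes, so the three points are collinear.

Yes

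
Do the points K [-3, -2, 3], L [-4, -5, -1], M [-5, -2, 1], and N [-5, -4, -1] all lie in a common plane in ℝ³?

With K as base: KL = (-1, -3, -4), KM = (-2, 0, -2), KN = (-2, -2, -4).
KM × KN = (-4, -4, 4).
KL · (KM × KN) = 0.
The scalar triple product vanishes, so the four points are coplanar.

Yes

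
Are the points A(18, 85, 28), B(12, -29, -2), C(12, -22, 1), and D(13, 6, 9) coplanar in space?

With A as base: AB = (-6, -114, -30), AC = (-6, -107, -27), AD = (-5, -79, -19).
AC × AD = (-100, 21, -61).
AB · (AC × AD) = 36.
Since 36 ≠ 0, the four points are not coplanar.

No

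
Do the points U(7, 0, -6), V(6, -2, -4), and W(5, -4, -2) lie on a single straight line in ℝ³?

Yes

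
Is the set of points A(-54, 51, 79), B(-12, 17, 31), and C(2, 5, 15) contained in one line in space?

AB = (42, -34, -48), AC = (56, -46, -64).
Comparing components 2 and 3: (-34)(-64) − (-48)(-46) = -32 ≠ 0, so AB and AC are not parallel and the points are not collinear.

No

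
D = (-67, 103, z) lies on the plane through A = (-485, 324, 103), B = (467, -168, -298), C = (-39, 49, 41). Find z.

A normal to the plane is n = AB × AC = (-79771, -119822, -42368).
D lies in the plane iff n · AD = 0.
This gives (-42368)z + (-2499712) = 0, so z = -59.

-59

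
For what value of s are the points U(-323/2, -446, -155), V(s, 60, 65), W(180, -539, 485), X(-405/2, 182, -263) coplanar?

-59/2

The points are coplanar iff UV · (UW × UX) = 0.
Expanding, this is linear in s: (-391876)s + (-11560342) = 0.
So s = -59/2.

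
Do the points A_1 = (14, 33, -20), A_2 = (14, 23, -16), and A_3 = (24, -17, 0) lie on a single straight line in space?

A_1A_2 = (0, -10, 4), A_1A_3 = (10, -50, 20).
A_1A_2 × A_1A_3 = (0, 40, 100).
The cross product is nonzero, so the points do not lie on one line.

No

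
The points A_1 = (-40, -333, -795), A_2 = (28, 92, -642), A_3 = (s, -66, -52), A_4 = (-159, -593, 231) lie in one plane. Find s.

-42

The points are coplanar iff A_1A_2 · (A_1A_3 × A_1A_4) = 0.
Expanding, this is linear in s: (-475830)s + (-19984860) = 0.
So s = -42.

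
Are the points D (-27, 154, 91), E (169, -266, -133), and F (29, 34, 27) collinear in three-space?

DE = (196, -420, -224), DF = (56, -120, -64).
DE × DF = (0, 0, 0).
The cross product vanishes, so the three points are collinear.

Yes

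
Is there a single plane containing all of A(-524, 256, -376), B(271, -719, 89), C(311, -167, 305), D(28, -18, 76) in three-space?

With A as base: AB = (795, -975, 465), AC = (835, -423, 681), AD = (552, -274, 452).
AC × AD = (-4602, -1508, 4706).
AB · (AC × AD) = 0.
The scalar triple product vanishes, so the four points are coplanar.

Yes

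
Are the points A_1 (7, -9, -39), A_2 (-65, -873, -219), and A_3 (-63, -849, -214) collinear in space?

A_1A_2 = (-72, -864, -180), A_1A_3 = (-70, -840, -175).
Each component of A_1A_3 is 35/36 times the corresponding component of A_1A_2, so A_1A_3 = 35/36·A_1A_2 and the points are collinear.

Yes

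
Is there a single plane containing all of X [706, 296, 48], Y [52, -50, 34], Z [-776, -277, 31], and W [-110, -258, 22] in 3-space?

Yes

The four points are coplanar iff the 3×3 determinant with rows XY, XZ, XW is zero.
Rows: (-654, -346, -14), (-1482, -573, -17), (-816, -554, -26).
Expanding along the first row: (-654)(5480) − (-346)(24660) + (-14)(353460) = 0.
Zero determinant ⇒ coplanar.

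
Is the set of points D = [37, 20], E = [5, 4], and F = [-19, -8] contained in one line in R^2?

Yes

DE = (-32, -16), DF = (-56, -28).
det[DE; DF] = (-32)(-28) − (-16)(-56) = 0.
The determinant is zero, so the points are collinear.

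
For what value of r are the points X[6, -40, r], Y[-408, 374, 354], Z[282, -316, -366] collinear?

-78

Collinearity requires XY × XZ = 0; each component is linear in r.
The x-component gives (-690)r + (-53820) = 0, so r = -78.
The remaining components then also vanish.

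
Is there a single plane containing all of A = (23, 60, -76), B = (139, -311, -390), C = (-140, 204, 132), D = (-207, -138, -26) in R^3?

No

The four points are coplanar iff the 3×3 determinant with rows AB, AC, AD is zero.
Rows: (116, -371, -314), (-163, 144, 208), (-230, -198, 50).
Expanding along the first row: (116)(48384) − (-371)(39690) + (-314)(65394) = -196182.
Nonzero ⇒ not coplanar.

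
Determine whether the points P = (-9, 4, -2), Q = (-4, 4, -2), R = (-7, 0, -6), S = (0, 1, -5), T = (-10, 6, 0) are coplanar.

Yes

The plane through P, Q, R has normal n = PQ × PR = (0, 20, -20) and equation n·X = 120.
Checking the remaining points: n·S = 120, n·T = 120.
All equal 120, so all 5 points lie in one plane.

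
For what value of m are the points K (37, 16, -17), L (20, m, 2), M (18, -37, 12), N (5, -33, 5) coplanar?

Coplanarity ⇔ det[KL; KM; KN] = 0.
Expanding, this is linear in m: (-510)m + (-10710) = 0.
So m = -21.

-21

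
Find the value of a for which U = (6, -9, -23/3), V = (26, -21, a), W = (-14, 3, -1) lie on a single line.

Direction UW = (-20, 12, 20/3). From the x-coordinate of V, the parameter along the line is τ = (26 − 6)/(-20) = -1.
Then a = (-23/3) + (-1)·(20/3) = -43/3.

-43/3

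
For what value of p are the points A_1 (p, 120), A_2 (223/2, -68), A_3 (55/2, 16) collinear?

-153/2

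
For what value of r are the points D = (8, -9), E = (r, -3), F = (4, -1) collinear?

The three points are collinear iff det[DE; DF] = 0.
This determinant is linear in r: (8)r + (-40) = 0, so r = 5.

5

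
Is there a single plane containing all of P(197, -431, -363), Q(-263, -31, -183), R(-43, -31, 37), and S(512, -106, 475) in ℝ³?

With P as base: PQ = (-460, 400, 180), PR = (-240, 400, 400), PS = (315, 325, 838).
PR × PS = (205200, 327120, -204000).
PQ · (PR × PS) = -264000.
Since -264000 ≠ 0, the four points are not coplanar.

No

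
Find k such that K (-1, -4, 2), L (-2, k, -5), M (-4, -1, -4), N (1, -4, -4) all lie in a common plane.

-2

Normal to plane KMN: n = (-18, -30, -6); plane equation n·P = 126.
Requiring n·L = 126: (-30)k + (66) = 126.
So k = -2.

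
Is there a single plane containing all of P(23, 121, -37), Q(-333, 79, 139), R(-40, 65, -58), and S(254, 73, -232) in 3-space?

A normal to the plane through P, Q, R is n = PQ × PR = (10738, -18564, 17290).
The plane has equation n·X = -2639000. For S: n·S = -2639000.
Equal, so S lies in the plane and all four are coplanar.

Yes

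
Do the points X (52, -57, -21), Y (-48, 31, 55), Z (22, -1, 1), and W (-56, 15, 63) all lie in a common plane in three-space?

No

A normal to the plane through X, Y, Z is n = XY × XZ = (-2320, -80, -2960).
The plane has equation n·P = -53920. For W: n·W = -57760.
-57760 ≠ -53920, so W is off the plane.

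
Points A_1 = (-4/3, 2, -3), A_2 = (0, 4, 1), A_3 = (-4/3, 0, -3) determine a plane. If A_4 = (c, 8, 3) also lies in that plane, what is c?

2/3

Coplanarity requires A_1A_2 · (A_1A_3 × A_1A_4) = 0.
A_1A_2 = (4/3, 2, 4), A_1A_3 = (0, -2, 0); the triple product is linear in c with coefficient 8 and constant term -16/3.
Setting it to zero: c = 2/3.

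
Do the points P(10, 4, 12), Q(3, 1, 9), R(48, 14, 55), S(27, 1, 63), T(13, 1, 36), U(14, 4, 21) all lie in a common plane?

The plane through P, Q, R has normal n = PQ × PR = (-99, 187, 44) and equation n·X = 286.
Checking the remaining points: n·S = 286, n·T = 484, n·U = 286.
Since n·T = 484 ≠ 286, T is off the plane and the points are not all coplanar.

No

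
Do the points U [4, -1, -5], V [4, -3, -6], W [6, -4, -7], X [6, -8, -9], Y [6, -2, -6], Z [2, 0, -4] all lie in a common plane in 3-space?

Yes

The plane through U, V, W has normal n = UV × UW = (1, -2, 4) and equation n·P = -14.
Checking the remaining points: n·X = -14, n·Y = -14, n·Z = -14.
All equal -14, so all 6 points lie in one plane.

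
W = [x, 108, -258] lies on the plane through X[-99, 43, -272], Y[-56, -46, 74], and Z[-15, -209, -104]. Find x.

A normal to the plane is n = XY × XZ = (72240, 21840, -3360).
W lies in the plane iff n · XW = 0.
This gives (72240)x + (8524320) = 0, so x = -118.

-118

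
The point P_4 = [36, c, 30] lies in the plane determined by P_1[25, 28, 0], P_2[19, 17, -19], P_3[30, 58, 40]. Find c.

44

The plane through P_1, P_2, P_3 has equation 130x + 145y − 125z = 7310.
Substituting P_4: (145)c + (930) = 7310, so c = 44.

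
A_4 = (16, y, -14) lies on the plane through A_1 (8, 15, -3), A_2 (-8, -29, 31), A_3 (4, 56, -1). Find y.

-11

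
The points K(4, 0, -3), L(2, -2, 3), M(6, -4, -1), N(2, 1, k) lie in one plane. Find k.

Normal to plane KLM: n = (20, 16, 12); plane equation n·P = 44.
Requiring n·N = 44: (12)k + (56) = 44.
So k = -1.

-1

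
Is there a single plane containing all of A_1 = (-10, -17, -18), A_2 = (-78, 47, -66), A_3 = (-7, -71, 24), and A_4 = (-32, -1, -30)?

No

With A_1 as base: A_1A_2 = (-68, 64, -48), A_1A_3 = (3, -54, 42), A_1A_4 = (-22, 16, -12).
A_1A_3 × A_1A_4 = (-24, -888, -1140).
A_1A_2 · (A_1A_3 × A_1A_4) = -480.
Since -480 ≠ 0, the four points are not coplanar.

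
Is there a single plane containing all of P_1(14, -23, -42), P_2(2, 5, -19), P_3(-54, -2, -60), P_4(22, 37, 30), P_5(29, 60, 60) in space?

The plane through P_1, P_2, P_3 has normal n = P_1P_2 × P_1P_3 = (-987, -1780, 1652) and equation n·P = -42262.
Checking the remaining points: n·P_4 = -38014, n·P_5 = -36303.
Since n·P_4 = -38014 ≠ -42262, P_4 is off the plane and the points are not all coplanar.

No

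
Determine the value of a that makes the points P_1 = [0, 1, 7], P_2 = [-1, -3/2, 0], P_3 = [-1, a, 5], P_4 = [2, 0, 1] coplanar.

Normal to plane P_1P_2P_4: n = (8, -20, 6); plane equation n·P = 22.
Requiring n·P_3 = 22: (-20)a + (22) = 22.
So a = 0.

0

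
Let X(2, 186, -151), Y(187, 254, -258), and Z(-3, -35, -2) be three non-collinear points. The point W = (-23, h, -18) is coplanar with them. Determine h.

-1

The plane through X, Y, Z has equation −13515x − 27030y − 40545z = 1067685.
Substituting W: (-27030)h + (1040655) = 1067685, so h = -1.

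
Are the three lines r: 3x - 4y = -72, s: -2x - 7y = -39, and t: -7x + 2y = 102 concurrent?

The three lines meet at one point iff the augmented coefficient matrix [aᵢ bᵢ cᵢ] has rank < 3, i.e. its determinant vanishes.
Here the determinant is 0.
It vanishes, so the lines are concurrent at (-12, 9).

Yes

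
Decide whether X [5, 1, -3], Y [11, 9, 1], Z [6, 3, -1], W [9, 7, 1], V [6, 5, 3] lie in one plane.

The plane through X, Y, Z has normal n = XY × XZ = (8, -8, 4) and equation n·P = 20.
Checking the remaining points: n·W = 20, n·V = 20.
All equal 20, so all 5 points lie in one plane.

Yes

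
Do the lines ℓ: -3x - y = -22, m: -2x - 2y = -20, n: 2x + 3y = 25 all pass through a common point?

No

Lines aᵢx + bᵢy = cᵢ with pairwise distinct directions are concurrent exactly when det[aᵢ bᵢ cᵢ] = 0.
Here the determinant is 4.
Nonzero, so no common point exists.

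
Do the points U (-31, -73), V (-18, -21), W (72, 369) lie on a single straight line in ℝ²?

UV = (13, 52), UW = (103, 442).
If collinear, UW would be a scalar multiple of UV. But (13)·(442) ≠ (52)·(103) (difference 390), so they are not parallel; the points are not collinear.

No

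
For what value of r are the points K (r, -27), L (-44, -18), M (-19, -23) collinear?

Collinearity: (K − L) must be parallel to (M − L) = (25, -5).
Cross-multiplying the components: (r − (-44))·(-5) = (-9)·(25).
Solving gives r = 1.

1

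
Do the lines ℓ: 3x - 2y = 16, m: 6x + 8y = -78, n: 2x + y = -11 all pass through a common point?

Intersecting ℓ and m: solving the 2×2 system gives (x, y) = (-7/9, -55/6).
Substitute into n: (2)(-7/9) + (1)(-55/6) = -193/18.
But n requires -11 ≠ -193/18, so the three lines have no common point.

No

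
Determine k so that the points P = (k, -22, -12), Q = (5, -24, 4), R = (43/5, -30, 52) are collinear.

19/5

Direction QR = (18/5, -6, 48). From the y-coordinate of P, the parameter along the line is τ = (-22 − (-24))/(-6) = -1/3.
Then k = 5 + (-1/3)·(18/5) = 19/5.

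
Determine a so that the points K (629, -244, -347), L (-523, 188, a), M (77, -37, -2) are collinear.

Direction KM = (-552, 207, 345). From the x-coordinate of L, the parameter along the line is τ = (-523 − 629)/(-552) = 48/23.
Then a = (-347) + 48/23·(345) = 373.

373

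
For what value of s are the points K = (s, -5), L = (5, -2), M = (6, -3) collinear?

8

Collinearity: (K − L) must be parallel to (M − L) = (1, -1).
Cross-multiplying the components: (s − 5)·(-1) = (-3)·(1).
Solving gives s = 8.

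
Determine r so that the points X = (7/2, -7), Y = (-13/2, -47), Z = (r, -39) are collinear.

-9/2

Collinearity: (Z − X) must be parallel to (Y − X) = (-10, -40).
Cross-multiplying the components: (r − 7/2)·(-40) = (-32)·(-10).
Solving gives r = -9/2.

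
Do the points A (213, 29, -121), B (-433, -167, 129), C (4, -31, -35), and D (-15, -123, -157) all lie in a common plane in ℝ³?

A normal to the plane through A, B, C is n = AB × AC = (-1856, 3306, -2204).
The plane has equation n·P = -32770. For D: n·D = -32770.
Equal, so D lies in the plane and all four are coplanar.

Yes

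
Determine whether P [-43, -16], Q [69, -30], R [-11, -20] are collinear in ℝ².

Yes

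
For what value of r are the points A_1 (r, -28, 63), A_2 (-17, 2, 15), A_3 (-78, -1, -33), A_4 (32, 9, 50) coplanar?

13

The points are coplanar iff A_1A_2 · (A_1A_3 × A_1A_4) = 0.
Expanding, this is linear in r: (-231)r + (3003) = 0.
So r = 13.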